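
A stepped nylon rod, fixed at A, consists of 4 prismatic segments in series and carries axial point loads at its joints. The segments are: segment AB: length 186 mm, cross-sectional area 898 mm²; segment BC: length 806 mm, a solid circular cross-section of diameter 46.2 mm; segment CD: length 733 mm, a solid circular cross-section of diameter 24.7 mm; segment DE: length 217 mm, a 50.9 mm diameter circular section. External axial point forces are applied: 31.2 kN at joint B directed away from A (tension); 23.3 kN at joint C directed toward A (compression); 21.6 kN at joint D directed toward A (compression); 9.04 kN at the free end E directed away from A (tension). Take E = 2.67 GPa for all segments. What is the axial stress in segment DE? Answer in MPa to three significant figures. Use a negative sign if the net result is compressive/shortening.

Internal axial forces (sectioning from the free end, tension +): N_DE = 9.04 kN, N_CD = -12.56 kN, N_BC = -35.86 kN, N_AB = -4.66 kN.
A_DE = 2035 mm².
σ_DE = N_DE/A_DE = 9040/2035 = 4.443 MPa.

4.44 MPa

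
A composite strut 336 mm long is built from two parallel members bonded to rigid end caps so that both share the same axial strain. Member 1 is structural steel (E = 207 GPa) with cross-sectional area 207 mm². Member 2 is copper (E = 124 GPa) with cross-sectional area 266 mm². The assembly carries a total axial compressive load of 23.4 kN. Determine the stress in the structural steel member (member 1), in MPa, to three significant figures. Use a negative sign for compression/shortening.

Equal strain + equilibrium ⇒ each member carries load in proportion to AE: A₁E₁ = 42850000 N, A₂E₂ = 32980000 N, ΣAE = 75830000 N.
σ₁ = P·E₁/ΣAE = -23400·207000/75830000 = -63.87 MPa.

-63.9 MPa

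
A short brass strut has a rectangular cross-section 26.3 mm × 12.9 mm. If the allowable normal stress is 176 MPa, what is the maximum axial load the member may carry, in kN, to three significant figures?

59.7 kN

A = 339.3 mm².
P_max = σ_allow · A = 176 · 339.3 = 59710 N = 59.71 kN.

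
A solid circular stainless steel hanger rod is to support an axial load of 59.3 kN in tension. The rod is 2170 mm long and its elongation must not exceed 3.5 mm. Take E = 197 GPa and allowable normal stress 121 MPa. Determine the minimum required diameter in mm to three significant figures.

25.0 mm

Required area A ≥ P/σ_allow = 59300/121 = 490.1 mm².
For a solid circular section, d ≥ √(4A/π) = 24.98 mm.
Elongation limit: A ≥ PL/(Eδ_allow) = 59300·2170/(197000·3.5) = 186.6 mm² ⇒ d ≥ 15.42 mm.
The stress limit governs.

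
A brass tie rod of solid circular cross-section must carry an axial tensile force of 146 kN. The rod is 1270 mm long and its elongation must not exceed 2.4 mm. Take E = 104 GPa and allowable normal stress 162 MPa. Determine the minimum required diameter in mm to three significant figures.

33.9 mm

Required area A ≥ P/σ_allow = 146000/162 = 901.2 mm².
For a solid circular section, d ≥ √(4A/π) = 33.87 mm.
Elongation limit: A ≥ PL/(Eδ_allow) = 146000·1270/(104000·2.4) = 742.9 mm² ⇒ d ≥ 30.75 mm.
The stress limit governs.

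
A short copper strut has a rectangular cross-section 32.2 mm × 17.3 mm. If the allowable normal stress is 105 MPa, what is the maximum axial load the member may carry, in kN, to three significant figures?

58.5 kN

A = 557.1 mm².
P_max = σ_allow · A = 105 · 557.1 = 58490 N = 58.49 kN.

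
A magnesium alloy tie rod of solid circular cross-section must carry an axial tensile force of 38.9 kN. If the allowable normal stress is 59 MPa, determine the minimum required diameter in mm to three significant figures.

Required area A ≥ P/σ_allow = 38900/59 = 659.3 mm².
For a solid circular section, d ≥ √(4A/π) = 28.97 mm.

29.0 mm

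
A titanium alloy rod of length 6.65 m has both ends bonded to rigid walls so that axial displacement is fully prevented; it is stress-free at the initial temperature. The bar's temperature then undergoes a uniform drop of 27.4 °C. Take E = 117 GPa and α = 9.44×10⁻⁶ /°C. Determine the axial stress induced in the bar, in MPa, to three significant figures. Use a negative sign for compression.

30.3 MPa

Free thermal expansion αLΔT = 9.44e-6 · 6650 · -27.4 = -1.72 mm.
The walls impose strain ε = −(-1.72)/6650 = 2.5866e-04; σ = Eε = 117000 · 2.5866e-04 = 30.26 MPa.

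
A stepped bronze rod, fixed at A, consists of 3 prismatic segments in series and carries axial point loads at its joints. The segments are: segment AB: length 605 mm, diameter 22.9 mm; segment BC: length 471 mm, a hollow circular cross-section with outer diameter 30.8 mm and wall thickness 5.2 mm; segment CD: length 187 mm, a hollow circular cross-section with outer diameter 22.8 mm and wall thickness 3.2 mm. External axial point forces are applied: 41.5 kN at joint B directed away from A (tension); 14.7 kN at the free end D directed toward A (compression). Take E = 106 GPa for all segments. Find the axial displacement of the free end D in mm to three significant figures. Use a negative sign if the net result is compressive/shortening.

Internal axial forces (sectioning from the free end, tension +): N_CD = -14.7 kN, N_BC = -14.7 kN, N_AB = 26.8 kN.
A_AB = 411.9 mm².
A_BC = 418.2 mm².
A_CD = 197 mm².
δ_AB = 26800·605/(411.9·106000) = 0.3714 mm
δ_BC = -14700·471/(418.2·106000) = -0.1562 mm
δ_CD = -14700·187/(197·106000) = -0.1316 mm
δ = Σδ_i = 0.08359 mm.

0.0836 mm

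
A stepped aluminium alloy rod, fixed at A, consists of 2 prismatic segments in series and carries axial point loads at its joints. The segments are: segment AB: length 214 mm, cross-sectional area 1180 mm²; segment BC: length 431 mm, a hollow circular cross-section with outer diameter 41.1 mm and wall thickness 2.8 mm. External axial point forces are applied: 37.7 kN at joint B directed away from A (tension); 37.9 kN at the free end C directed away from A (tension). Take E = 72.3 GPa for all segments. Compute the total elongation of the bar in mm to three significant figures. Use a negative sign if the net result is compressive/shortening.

0.860 mm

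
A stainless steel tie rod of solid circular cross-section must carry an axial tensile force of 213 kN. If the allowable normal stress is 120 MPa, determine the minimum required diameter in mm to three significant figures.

Required area A ≥ P/σ_allow = 213000/120 = 1775 mm².
For a solid circular section, d ≥ √(4A/π) = 47.54 mm.

47.5 mm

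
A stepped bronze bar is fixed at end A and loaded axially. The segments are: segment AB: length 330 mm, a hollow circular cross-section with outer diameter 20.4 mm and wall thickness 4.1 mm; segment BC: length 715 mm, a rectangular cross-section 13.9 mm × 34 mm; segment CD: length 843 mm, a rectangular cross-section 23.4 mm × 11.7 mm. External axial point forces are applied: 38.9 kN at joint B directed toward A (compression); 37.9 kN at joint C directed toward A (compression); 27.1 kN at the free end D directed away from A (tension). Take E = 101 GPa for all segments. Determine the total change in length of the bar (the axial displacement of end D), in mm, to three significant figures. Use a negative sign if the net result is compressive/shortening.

Internal axial forces (sectioning from the free end, tension +): N_CD = 27.1 kN, N_BC = -10.8 kN, N_AB = -49.7 kN.
A_AB = 210 mm².
A_BC = 472.6 mm².
A_CD = 273.8 mm².
δ_AB = -49700·330/(210·101000) = -0.7734 mm
δ_BC = -10800·715/(472.6·101000) = -0.1618 mm
δ_CD = 27100·843/(273.8·101000) = 0.8262 mm
δ = Σδ_i = -0.109 mm.

-0.109 mm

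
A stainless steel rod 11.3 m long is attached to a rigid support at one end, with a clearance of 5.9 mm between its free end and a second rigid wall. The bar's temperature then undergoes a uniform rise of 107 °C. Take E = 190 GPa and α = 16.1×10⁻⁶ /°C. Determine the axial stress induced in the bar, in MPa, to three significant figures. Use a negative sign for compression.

-228 MPa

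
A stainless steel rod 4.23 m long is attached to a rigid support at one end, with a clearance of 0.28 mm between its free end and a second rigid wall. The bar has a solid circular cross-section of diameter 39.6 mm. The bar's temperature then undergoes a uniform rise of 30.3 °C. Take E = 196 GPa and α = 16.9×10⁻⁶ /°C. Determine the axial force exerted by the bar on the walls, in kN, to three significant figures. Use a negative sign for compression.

-108 kN

Free thermal expansion αLΔT = 16.9e-6 · 4230 · 30.3 = 2.166 mm.
The walls engage after the gap closes; constrained expansion = 2.166 − 0.28 = 1.886 mm.
The walls impose strain ε = −(1.886)/4230 = -4.4588e-04; σ = Eε = 196000 · -4.4588e-04 = -87.39 MPa.
Wall reaction R = σ·A = -87.39·1232 = -107600 N = -107.6 kN.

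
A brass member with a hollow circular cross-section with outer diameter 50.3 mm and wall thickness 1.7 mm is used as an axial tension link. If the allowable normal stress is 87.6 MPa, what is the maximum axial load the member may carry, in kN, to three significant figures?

22.7 kN

A = 259.6 mm².
P_max = σ_allow · A = 87.6 · 259.6 = 22740 N = 22.74 kN.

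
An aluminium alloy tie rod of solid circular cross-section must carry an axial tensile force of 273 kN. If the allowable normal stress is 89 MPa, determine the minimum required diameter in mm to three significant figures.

Required area A ≥ P/σ_allow = 273000/89 = 3067 mm².
For a solid circular section, d ≥ √(4A/π) = 62.49 mm.

62.5 mm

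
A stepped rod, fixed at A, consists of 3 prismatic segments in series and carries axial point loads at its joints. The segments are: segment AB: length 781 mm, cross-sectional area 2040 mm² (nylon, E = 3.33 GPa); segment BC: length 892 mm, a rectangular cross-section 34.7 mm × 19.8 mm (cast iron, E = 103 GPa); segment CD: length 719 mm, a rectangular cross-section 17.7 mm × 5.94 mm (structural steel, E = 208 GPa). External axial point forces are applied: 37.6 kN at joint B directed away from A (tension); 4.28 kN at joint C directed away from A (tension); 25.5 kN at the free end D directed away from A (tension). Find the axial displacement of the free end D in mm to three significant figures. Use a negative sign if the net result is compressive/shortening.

8.96 mm

Internal axial forces (sectioning from the free end, tension +): N_CD = 25.5 kN, N_BC = 29.78 kN, N_AB = 67.38 kN.
A_BC = 687.1 mm².
A_CD = 105.1 mm².
δ_AB = 67380·781/(2040·3330) = 7.747 mm
δ_BC = 29780·892/(687.1·103000) = 0.3754 mm
δ_CD = 25500·719/(105.1·208000) = 0.8384 mm
δ = Σδ_i = 8.96 mm.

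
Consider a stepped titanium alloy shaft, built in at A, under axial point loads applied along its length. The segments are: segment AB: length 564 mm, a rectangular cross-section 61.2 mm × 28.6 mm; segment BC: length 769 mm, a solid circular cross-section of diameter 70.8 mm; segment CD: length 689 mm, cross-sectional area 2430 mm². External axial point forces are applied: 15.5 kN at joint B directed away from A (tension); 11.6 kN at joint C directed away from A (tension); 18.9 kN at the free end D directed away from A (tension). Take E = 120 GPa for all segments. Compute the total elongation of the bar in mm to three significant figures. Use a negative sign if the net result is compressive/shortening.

Internal axial forces (sectioning from the free end, tension +): N_CD = 18.9 kN, N_BC = 30.5 kN, N_AB = 46 kN.
A_AB = 1750 mm².
A_BC = 3937 mm².
δ_AB = 46000·564/(1750·120000) = 0.1235 mm
δ_BC = 30500·769/(3937·120000) = 0.04965 mm
δ_CD = 18900·689/(2430·120000) = 0.04466 mm
δ = Σδ_i = 0.2178 mm.

0.218 mm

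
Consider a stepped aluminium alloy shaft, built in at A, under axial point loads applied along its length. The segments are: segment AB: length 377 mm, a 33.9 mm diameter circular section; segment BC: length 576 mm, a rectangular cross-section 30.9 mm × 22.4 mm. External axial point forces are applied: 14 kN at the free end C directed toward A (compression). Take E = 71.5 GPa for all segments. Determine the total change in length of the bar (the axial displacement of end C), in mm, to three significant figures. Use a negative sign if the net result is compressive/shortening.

-0.245 mm

Internal axial forces (sectioning from the free end, tension +): N_BC = -14 kN, N_AB = -14 kN.
A_AB = 902.6 mm².
A_BC = 692.2 mm².
δ_AB = -14000·377/(902.6·71500) = -0.08179 mm
δ_BC = -14000·576/(692.2·71500) = -0.1629 mm
δ = Σδ_i = -0.2447 mm.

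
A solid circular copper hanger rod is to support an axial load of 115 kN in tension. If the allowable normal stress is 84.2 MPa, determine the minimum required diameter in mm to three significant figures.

41.7 mm

Required area A ≥ P/σ_allow = 115000/84.2 = 1366 mm².
For a solid circular section, d ≥ √(4A/π) = 41.7 mm.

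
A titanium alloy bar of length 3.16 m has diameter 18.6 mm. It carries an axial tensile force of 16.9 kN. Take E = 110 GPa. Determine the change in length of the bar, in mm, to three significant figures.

A = 271.7 mm².
δ_mech = NL/(AE) = 16900·3160/(271.7·110000) = 1.787 mm.

1.79 mm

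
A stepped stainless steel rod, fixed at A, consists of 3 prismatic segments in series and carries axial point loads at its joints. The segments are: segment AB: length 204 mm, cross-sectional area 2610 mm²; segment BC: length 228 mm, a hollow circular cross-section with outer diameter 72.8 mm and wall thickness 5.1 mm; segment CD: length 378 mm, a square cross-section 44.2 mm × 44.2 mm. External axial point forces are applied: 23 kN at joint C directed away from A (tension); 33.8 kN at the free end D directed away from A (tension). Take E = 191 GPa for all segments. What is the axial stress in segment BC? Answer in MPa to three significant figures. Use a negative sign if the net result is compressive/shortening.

Internal axial forces (sectioning from the free end, tension +): N_CD = 33.8 kN, N_BC = 56.8 kN, N_AB = 56.8 kN.
A_BC = 1085 mm².
σ_BC = N_BC/A_BC = 56800/1085 = 52.36 MPa.

52.4 MPa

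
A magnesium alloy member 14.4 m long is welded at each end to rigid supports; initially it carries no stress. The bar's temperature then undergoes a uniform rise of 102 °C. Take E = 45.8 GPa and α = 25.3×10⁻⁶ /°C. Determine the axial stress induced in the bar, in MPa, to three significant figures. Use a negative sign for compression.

-118 MPa

Free thermal expansion αLΔT = 25.3e-6 · 14400 · 102 = 37.16 mm.
The walls impose strain ε = −(37.16)/14400 = -2.5806e-03; σ = Eε = 45800 · -2.5806e-03 = -118.2 MPa.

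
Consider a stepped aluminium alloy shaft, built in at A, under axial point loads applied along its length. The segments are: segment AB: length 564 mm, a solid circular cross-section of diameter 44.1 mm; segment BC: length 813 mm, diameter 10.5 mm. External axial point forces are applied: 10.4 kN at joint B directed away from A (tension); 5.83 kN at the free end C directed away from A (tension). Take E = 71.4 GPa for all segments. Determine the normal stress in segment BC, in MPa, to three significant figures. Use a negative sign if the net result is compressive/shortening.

Internal axial forces (sectioning from the free end, tension +): N_BC = 5.83 kN, N_AB = 16.23 kN.
A_BC = 86.59 mm².
σ_BC = N_BC/A_BC = 5830/86.59 = 67.33 MPa.

67.3 MPa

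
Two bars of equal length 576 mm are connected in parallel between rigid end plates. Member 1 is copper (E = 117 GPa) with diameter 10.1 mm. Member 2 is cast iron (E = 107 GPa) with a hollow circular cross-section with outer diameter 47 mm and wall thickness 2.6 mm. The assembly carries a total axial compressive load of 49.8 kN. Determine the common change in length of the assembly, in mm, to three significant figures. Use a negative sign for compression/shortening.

A_1 = 80.12 mm².
A_2 = 362.7 mm².
Equal strain + equilibrium ⇒ each member carries load in proportion to AE: A₁E₁ = 9374000 N, A₂E₂ = 38810000 N, ΣAE = 48180000 N.
δ = PL/ΣAE = -49800·576/48180000 = -0.5954 mm.

-0.595 mm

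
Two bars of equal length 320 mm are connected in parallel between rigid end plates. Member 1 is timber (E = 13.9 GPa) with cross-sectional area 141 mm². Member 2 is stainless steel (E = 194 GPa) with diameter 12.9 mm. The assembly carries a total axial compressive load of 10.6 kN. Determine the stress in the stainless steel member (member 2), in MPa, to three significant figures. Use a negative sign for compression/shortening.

-75.3 MPa

A_2 = 130.7 mm².
Equal strain + equilibrium ⇒ each member carries load in proportion to AE: A₁E₁ = 1960000 N, A₂E₂ = 25360000 N, ΣAE = 27320000 N.
σ₂ = P·E₂/ΣAE = -10600·194000/27320000 = -75.28 MPa.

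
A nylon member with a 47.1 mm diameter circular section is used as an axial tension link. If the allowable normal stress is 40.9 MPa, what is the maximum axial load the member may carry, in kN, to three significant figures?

71.3 kN

A = 1742 mm².
P_max = σ_allow · A = 40.9 · 1742 = 71260 N = 71.26 kN.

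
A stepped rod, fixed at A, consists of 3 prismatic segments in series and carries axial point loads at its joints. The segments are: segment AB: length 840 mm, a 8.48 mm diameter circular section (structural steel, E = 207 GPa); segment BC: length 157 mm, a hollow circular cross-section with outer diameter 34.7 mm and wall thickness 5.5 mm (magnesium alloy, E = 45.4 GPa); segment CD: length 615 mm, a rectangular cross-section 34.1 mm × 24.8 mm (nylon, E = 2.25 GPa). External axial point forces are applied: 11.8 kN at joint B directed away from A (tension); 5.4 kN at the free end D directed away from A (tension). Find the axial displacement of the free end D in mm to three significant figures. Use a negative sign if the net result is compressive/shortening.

3.02 mm

Internal axial forces (sectioning from the free end, tension +): N_CD = 5.4 kN, N_BC = 5.4 kN, N_AB = 17.2 kN.
A_AB = 56.48 mm².
A_BC = 504.5 mm².
A_CD = 845.7 mm².
δ_AB = 17200·840/(56.48·207000) = 1.236 mm
δ_BC = 5400·157/(504.5·45400) = 0.03701 mm
δ_CD = 5400·615/(845.7·2250) = 1.745 mm
δ = Σδ_i = 3.018 mm.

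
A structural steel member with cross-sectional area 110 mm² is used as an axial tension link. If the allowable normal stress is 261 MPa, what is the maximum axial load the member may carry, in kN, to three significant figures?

28.7 kN

P_max = σ_allow · A = 261 · 110 = 28710 N = 28.71 kN.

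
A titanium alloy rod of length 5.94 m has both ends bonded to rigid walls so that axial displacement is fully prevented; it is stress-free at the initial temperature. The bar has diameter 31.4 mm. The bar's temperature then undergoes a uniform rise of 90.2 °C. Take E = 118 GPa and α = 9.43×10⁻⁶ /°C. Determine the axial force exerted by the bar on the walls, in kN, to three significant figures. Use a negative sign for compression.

-77.7 kN

Free thermal expansion αLΔT = 9.43e-6 · 5940 · 90.2 = 5.052 mm.
The walls impose strain ε = −(5.052)/5940 = -8.5059e-04; σ = Eε = 118000 · -8.5059e-04 = -100.4 MPa.
Wall reaction R = σ·A = -100.4·774.4 = -77720 N = -77.72 kN.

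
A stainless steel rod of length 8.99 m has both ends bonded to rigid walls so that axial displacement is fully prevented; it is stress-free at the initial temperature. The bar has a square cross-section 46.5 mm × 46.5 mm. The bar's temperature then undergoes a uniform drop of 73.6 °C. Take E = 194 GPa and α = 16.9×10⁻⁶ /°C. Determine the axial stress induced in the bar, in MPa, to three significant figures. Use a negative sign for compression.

241 MPa

Free thermal expansion αLΔT = 16.9e-6 · 8990 · -73.6 = -11.18 mm.
The walls impose strain ε = −(-11.18)/8990 = 1.2438e-03; σ = Eε = 194000 · 1.2438e-03 = 241.3 MPa.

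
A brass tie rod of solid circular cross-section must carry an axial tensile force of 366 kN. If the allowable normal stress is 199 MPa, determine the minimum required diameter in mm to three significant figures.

Required area A ≥ P/σ_allow = 366000/199 = 1839 mm².
For a solid circular section, d ≥ √(4A/π) = 48.39 mm.

48.4 mm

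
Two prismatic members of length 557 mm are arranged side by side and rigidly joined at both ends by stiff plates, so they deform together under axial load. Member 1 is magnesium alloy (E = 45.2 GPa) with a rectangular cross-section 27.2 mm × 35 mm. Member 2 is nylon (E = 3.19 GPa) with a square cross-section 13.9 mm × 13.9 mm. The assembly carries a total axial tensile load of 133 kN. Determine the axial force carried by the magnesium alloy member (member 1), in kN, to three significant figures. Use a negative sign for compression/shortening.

131 kN

A_1 = 952 mm².
A_2 = 193.2 mm².
Equal strain + equilibrium ⇒ each member carries load in proportion to AE: A₁E₁ = 43030000 N, A₂E₂ = 616300 N, ΣAE = 43650000 N.
F₁ = P·A₁E₁/ΣAE = 133000·43030000/43650000 = 131100 N.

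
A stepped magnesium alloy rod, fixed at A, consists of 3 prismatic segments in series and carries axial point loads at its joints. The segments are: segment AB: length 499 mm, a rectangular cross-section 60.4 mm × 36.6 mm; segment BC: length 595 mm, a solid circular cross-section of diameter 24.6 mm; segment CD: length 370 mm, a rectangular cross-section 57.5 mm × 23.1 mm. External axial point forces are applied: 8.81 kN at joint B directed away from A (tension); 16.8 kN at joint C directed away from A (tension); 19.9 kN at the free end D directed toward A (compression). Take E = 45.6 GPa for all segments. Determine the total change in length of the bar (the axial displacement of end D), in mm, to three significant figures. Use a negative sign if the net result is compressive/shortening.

-0.178 mm

Internal axial forces (sectioning from the free end, tension +): N_CD = -19.9 kN, N_BC = -3.1 kN, N_AB = 5.71 kN.
A_AB = 2211 mm².
A_BC = 475.3 mm².
A_CD = 1328 mm².
δ_AB = 5710·499/(2211·45600) = 0.02827 mm
δ_BC = -3100·595/(475.3·45600) = -0.0851 mm
δ_CD = -19900·370/(1328·45600) = -0.1216 mm
δ = Σδ_i = -0.1784 mm.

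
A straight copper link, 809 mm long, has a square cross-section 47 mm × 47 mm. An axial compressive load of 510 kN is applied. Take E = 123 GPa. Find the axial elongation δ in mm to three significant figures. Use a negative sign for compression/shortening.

A = 2209 mm².
δ_mech = NL/(AE) = -510000·809/(2209·123000) = -1.519 mm.

-1.52 mm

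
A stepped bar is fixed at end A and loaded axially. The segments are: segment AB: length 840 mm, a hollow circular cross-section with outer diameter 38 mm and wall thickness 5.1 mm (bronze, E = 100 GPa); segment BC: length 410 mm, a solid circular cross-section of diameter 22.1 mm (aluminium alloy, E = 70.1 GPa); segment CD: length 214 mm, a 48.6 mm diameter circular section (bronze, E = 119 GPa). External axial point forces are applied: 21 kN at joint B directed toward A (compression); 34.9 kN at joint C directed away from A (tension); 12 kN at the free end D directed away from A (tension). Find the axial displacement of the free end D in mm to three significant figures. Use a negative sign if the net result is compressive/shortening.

1.14 mm

Internal axial forces (sectioning from the free end, tension +): N_CD = 12 kN, N_BC = 46.9 kN, N_AB = 25.9 kN.
A_AB = 527.1 mm².
A_BC = 383.6 mm².
A_CD = 1855 mm².
δ_AB = 25900·840/(527.1·100000) = 0.4127 mm
δ_BC = 46900·410/(383.6·70100) = 0.7151 mm
δ_CD = 12000·214/(1855·119000) = 0.01163 mm
δ = Σδ_i = 1.139 mm.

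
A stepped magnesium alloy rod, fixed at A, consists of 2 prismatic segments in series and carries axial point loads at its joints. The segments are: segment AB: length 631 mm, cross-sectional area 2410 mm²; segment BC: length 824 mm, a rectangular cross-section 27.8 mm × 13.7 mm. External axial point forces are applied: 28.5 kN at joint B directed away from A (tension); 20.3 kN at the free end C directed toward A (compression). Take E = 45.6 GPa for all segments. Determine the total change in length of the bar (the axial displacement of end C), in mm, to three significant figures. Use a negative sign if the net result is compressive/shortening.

-0.916 mm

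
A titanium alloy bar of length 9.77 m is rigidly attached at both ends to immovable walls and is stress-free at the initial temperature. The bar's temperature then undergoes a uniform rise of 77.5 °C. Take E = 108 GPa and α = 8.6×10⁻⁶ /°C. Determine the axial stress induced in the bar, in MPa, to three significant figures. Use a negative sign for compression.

-72.0 MPa

Free thermal expansion αLΔT = 8.6e-6 · 9770 · 77.5 = 6.512 mm.
The walls impose strain ε = −(6.512)/9770 = -6.6650e-04; σ = Eε = 108000 · -6.6650e-04 = -71.98 MPa.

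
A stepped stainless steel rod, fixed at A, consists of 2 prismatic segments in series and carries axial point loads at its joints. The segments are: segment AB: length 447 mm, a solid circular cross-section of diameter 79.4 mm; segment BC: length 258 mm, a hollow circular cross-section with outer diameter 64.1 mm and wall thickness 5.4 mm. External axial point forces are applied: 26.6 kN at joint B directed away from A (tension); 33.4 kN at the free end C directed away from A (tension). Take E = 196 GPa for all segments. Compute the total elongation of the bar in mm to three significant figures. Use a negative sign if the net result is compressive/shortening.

0.0718 mm

Internal axial forces (sectioning from the free end, tension +): N_BC = 33.4 kN, N_AB = 60 kN.
A_AB = 4951 mm².
A_BC = 995.8 mm².
δ_AB = 60000·447/(4951·196000) = 0.02764 mm
δ_BC = 33400·258/(995.8·196000) = 0.04415 mm
δ = Σδ_i = 0.07179 mm.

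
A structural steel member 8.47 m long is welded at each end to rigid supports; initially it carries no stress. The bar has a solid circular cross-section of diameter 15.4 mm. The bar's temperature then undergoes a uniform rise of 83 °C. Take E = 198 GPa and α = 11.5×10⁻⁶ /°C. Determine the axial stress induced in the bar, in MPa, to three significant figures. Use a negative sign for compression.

Free thermal expansion αLΔT = 11.5e-6 · 8470 · 83 = 8.085 mm.
The walls impose strain ε = −(8.085)/8470 = -9.5450e-04; σ = Eε = 198000 · -9.5450e-04 = -189 MPa.

-189 MPa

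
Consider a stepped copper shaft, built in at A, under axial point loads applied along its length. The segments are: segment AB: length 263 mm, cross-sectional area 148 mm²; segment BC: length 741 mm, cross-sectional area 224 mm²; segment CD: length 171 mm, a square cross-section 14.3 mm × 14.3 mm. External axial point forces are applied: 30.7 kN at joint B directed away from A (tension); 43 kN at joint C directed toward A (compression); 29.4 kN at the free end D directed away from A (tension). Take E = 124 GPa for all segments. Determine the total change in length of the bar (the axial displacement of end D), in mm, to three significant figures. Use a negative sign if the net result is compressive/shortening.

0.0805 mm

Internal axial forces (sectioning from the free end, tension +): N_CD = 29.4 kN, N_BC = -13.6 kN, N_AB = 17.1 kN.
A_CD = 204.5 mm².
δ_AB = 17100·263/(148·124000) = 0.2451 mm
δ_BC = -13600·741/(224·124000) = -0.3628 mm
δ_CD = 29400·171/(204.5·124000) = 0.1983 mm
δ = Σδ_i = 0.08051 mm.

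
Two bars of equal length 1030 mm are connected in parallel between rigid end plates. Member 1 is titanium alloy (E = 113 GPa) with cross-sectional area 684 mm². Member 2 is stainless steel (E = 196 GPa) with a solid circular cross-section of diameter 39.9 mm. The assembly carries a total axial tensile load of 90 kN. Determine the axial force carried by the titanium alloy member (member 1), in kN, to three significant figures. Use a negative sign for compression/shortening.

21.6 kN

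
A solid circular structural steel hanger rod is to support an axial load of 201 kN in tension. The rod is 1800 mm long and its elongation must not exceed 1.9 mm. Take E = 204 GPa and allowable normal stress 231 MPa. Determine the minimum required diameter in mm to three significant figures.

Required area A ≥ P/σ_allow = 201000/231 = 870.1 mm².
For a solid circular section, d ≥ √(4A/π) = 33.28 mm.
Elongation limit: A ≥ PL/(Eδ_allow) = 201000·1800/(204000·1.9) = 933.4 mm² ⇒ d ≥ 34.47 mm.
The elongation limit governs.

34.5 mm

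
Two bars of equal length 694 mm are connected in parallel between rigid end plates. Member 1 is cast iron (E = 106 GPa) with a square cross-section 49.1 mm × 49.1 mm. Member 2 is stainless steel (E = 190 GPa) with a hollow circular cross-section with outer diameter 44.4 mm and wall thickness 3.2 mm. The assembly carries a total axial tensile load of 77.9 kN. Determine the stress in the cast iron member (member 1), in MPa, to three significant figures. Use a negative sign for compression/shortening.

A_1 = 2411 mm².
A_2 = 414.2 mm².
Equal strain + equilibrium ⇒ each member carries load in proportion to AE: A₁E₁ = 255500000 N, A₂E₂ = 78700000 N, ΣAE = 334200000 N.
σ₁ = P·E₁/ΣAE = 77900·106000/334200000 = 24.7 MPa.

24.7 MPa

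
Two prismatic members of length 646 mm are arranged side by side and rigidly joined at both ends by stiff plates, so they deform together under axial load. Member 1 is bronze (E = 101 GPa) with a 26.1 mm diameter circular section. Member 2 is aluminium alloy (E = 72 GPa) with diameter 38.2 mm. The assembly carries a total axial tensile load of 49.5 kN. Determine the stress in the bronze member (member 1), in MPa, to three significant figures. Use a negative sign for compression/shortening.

A_1 = 535 mm².
A_2 = 1146 mm².
Equal strain + equilibrium ⇒ each member carries load in proportion to AE: A₁E₁ = 54040000 N, A₂E₂ = 82520000 N, ΣAE = 136600000 N.
σ₁ = P·E₁/ΣAE = 49500·101000/136600000 = 36.61 MPa.

36.6 MPa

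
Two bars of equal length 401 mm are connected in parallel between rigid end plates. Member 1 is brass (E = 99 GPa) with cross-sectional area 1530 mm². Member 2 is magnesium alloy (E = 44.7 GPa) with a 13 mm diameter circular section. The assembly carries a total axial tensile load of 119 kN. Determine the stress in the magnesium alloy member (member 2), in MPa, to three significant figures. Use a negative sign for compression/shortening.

33.8 MPa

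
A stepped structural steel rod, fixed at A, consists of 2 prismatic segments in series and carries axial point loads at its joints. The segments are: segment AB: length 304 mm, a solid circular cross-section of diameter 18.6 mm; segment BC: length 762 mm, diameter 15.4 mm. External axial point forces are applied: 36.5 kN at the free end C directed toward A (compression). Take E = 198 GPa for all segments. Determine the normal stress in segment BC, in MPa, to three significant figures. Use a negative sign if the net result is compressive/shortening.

-196 MPa

Internal axial forces (sectioning from the free end, tension +): N_BC = -36.5 kN, N_AB = -36.5 kN.
A_BC = 186.3 mm².
σ_BC = N_BC/A_BC = -36500/186.3 = -196 MPa.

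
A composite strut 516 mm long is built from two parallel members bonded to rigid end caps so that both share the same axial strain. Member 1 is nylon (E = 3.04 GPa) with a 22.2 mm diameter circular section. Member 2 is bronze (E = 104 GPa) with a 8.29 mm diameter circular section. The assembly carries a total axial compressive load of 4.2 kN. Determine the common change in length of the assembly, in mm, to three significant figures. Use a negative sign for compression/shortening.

-0.319 mm

A_1 = 387.1 mm².
A_2 = 53.98 mm².
Equal strain + equilibrium ⇒ each member carries load in proportion to AE: A₁E₁ = 1177000 N, A₂E₂ = 5613000 N, ΣAE = 6790000 N.
δ = PL/ΣAE = -4200·516/6790000 = -0.3192 mm.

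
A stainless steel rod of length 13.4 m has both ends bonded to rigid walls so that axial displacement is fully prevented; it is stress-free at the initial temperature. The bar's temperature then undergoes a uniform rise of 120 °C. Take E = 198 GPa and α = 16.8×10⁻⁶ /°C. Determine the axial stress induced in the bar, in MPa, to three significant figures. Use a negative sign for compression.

Free thermal expansion αLΔT = 16.8e-6 · 13400 · 120 = 27.01 mm.
The walls impose strain ε = −(27.01)/13400 = -2.0160e-03; σ = Eε = 198000 · -2.0160e-03 = -399.2 MPa.

-399 MPa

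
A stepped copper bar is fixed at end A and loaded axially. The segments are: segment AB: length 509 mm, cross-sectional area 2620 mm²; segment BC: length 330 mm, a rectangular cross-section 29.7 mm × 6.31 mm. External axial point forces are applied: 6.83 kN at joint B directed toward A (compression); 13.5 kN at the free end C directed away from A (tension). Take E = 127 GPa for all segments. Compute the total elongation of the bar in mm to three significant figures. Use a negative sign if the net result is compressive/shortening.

Internal axial forces (sectioning from the free end, tension +): N_BC = 13.5 kN, N_AB = 6.67 kN.
A_BC = 187.4 mm².
δ_AB = 6670·509/(2620·127000) = 0.0102 mm
δ_BC = 13500·330/(187.4·127000) = 0.1872 mm
δ = Σδ_i = 0.1974 mm.

0.197 mm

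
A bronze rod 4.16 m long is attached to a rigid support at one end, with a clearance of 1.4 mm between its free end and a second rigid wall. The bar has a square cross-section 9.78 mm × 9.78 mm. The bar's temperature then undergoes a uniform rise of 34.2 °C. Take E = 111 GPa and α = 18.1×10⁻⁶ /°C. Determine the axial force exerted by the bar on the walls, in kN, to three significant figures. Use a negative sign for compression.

Free thermal expansion αLΔT = 18.1e-6 · 4160 · 34.2 = 2.575 mm.
The walls engage after the gap closes; constrained expansion = 2.575 − 1.4 = 1.175 mm.
The walls impose strain ε = −(1.175)/4160 = -2.8248e-04; σ = Eε = 111000 · -2.8248e-04 = -31.36 MPa.
Wall reaction R = σ·A = -31.36·95.65 = -2999 N = -2.999 kN.

-3.00 kN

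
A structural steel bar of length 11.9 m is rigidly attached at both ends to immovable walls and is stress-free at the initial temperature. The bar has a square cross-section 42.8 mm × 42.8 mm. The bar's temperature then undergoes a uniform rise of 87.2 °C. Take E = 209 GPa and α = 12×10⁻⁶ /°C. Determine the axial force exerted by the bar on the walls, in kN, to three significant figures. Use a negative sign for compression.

Free thermal expansion αLΔT = 12e-6 · 11900 · 87.2 = 12.45 mm.
The walls impose strain ε = −(12.45)/11900 = -1.0464e-03; σ = Eε = 209000 · -1.0464e-03 = -218.7 MPa.
Wall reaction R = σ·A = -218.7·1832 = -400600 N = -400.6 kN.

-401 kN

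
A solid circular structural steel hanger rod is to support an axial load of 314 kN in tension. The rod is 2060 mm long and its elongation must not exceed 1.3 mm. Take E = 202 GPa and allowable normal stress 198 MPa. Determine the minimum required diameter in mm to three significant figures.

56.0 mm

Required area A ≥ P/σ_allow = 314000/198 = 1586 mm².
For a solid circular section, d ≥ √(4A/π) = 44.94 mm.
Elongation limit: A ≥ PL/(Eδ_allow) = 314000·2060/(202000·1.3) = 2463 mm² ⇒ d ≥ 56 mm.
The elongation limit governs.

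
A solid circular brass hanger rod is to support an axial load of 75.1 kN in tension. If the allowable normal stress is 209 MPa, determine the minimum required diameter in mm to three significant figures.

Required area A ≥ P/σ_allow = 75100/209 = 359.3 mm².
For a solid circular section, d ≥ √(4A/π) = 21.39 mm.

21.4 mm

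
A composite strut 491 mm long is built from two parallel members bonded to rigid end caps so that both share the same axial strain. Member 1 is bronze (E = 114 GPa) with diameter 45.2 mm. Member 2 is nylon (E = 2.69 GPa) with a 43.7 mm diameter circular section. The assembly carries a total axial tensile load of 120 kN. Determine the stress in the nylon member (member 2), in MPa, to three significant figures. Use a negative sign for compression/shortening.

1.73 MPa

A_1 = 1605 mm².
A_2 = 1500 mm².
Equal strain + equilibrium ⇒ each member carries load in proportion to AE: A₁E₁ = 182900000 N, A₂E₂ = 4035000 N, ΣAE = 187000000 N.
σ₂ = P·E₂/ΣAE = 120000·2690/187000000 = 1.727 MPa.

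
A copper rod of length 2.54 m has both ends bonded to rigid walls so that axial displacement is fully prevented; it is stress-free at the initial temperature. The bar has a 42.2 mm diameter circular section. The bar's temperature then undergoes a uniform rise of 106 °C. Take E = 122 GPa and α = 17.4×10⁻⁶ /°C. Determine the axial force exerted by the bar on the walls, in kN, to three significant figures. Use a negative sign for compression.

Free thermal expansion αLΔT = 17.4e-6 · 2540 · 106 = 4.685 mm.
The walls impose strain ε = −(4.685)/2540 = -1.8444e-03; σ = Eε = 122000 · -1.8444e-03 = -225 MPa.
Wall reaction R = σ·A = -225·1399 = -314700 N = -314.7 kN.

-315 kN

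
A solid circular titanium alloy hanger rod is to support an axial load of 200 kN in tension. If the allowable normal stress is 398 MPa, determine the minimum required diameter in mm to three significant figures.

25.3 mm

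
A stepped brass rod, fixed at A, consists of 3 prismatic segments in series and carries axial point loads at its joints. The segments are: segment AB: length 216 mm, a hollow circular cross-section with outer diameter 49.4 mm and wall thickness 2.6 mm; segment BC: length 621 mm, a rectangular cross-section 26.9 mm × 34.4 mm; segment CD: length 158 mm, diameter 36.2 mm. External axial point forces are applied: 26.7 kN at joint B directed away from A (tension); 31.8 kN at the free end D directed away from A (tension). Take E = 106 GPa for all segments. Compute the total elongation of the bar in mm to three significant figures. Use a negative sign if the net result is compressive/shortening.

0.559 mm

Internal axial forces (sectioning from the free end, tension +): N_CD = 31.8 kN, N_BC = 31.8 kN, N_AB = 58.5 kN.
A_AB = 382.3 mm².
A_BC = 925.4 mm².
A_CD = 1029 mm².
δ_AB = 58500·216/(382.3·106000) = 0.3118 mm
δ_BC = 31800·621/(925.4·106000) = 0.2013 mm
δ_CD = 31800·158/(1029·106000) = 0.04605 mm
δ = Σδ_i = 0.5592 mm.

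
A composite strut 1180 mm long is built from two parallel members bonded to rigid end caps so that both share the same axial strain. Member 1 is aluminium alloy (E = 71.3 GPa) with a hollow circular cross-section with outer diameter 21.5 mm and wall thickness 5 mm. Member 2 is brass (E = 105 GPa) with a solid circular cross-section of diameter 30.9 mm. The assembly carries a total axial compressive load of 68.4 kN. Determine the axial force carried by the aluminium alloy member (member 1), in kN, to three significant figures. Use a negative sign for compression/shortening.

-13.0 kN

A_1 = 259.2 mm².
A_2 = 749.9 mm².
Equal strain + equilibrium ⇒ each member carries load in proportion to AE: A₁E₁ = 18480000 N, A₂E₂ = 78740000 N, ΣAE = 97220000 N.
F₁ = P·A₁E₁/ΣAE = -68400·18480000/97220000 = -13000 N.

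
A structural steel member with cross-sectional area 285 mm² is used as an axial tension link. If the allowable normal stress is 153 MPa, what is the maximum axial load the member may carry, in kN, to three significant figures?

43.6 kN

P_max = σ_allow · A = 153 · 285 = 43600 N = 43.6 kN.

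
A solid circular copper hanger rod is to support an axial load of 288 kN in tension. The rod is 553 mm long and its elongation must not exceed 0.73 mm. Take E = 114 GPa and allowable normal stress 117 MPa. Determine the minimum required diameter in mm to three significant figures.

56.0 mm

Required area A ≥ P/σ_allow = 288000/117 = 2462 mm².
For a solid circular section, d ≥ √(4A/π) = 55.98 mm.
Elongation limit: A ≥ PL/(Eδ_allow) = 288000·553/(114000·0.73) = 1914 mm² ⇒ d ≥ 49.36 mm.
The stress limit governs.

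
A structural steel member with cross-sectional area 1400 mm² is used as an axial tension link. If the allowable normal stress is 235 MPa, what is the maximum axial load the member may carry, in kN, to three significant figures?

329 kN

P_max = σ_allow · A = 235 · 1400 = 329000 N = 329 kN.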